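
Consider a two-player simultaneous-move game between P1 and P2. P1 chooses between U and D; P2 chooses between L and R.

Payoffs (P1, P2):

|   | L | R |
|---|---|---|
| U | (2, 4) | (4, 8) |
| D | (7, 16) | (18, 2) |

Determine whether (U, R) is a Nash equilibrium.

At (U, R), P1 earns 4; switching to D would give 18, so P1 would deviate.
P2 earns 8; switching to L would give 4, so P2 has no profitable deviation.
Since at least one player can profitably deviate, this is not a Nash equilibrium.

No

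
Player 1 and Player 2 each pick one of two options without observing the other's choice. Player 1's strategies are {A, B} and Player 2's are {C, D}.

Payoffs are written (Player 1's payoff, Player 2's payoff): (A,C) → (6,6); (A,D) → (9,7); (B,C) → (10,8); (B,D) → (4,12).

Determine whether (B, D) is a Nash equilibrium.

At (B, D), Player 1 earns 4; switching to A would give 9, so Player 1 would deviate.
Player 2 earns 12; switching to C would give 8, so Player 2 has no profitable deviation.
Since at least one player can profitably deviate, this is not a Nash equilibrium.

No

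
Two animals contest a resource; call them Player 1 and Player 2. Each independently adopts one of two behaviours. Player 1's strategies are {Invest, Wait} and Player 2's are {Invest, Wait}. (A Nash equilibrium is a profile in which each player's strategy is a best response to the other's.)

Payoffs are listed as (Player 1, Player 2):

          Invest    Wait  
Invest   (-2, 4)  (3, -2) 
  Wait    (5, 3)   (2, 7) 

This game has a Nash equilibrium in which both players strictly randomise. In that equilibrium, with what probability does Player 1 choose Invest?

Let r be the probability that Player 1 plays Invest. In a completely mixed equilibrium, Player 2 must be indifferent between Invest and Wait.
Player 2's expected payoff from Invest is 4r + 3(1−r); from Wait it is −2r + 7(1−r).
Setting these equal: r + 3 = −9r + 7, so r = 2/5.

2/5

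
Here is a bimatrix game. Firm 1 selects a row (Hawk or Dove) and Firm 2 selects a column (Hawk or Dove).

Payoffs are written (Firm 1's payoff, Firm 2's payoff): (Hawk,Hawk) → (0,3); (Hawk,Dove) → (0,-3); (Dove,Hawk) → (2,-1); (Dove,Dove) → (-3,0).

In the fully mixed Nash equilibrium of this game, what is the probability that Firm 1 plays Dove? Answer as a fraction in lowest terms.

6/7

Let r be the probability that Firm 1 plays Hawk. In a completely mixed equilibrium, Firm 2 must be indifferent between Hawk and Dove.
Firm 2's expected payoff from Hawk is 3r − (1−r); from Dove it is −3r.
Setting these equal: 4r − 1 = −3r, so r = 1/7.
Therefore Firm 1 plays Dove with probability 1 − 1/7 = 6/7.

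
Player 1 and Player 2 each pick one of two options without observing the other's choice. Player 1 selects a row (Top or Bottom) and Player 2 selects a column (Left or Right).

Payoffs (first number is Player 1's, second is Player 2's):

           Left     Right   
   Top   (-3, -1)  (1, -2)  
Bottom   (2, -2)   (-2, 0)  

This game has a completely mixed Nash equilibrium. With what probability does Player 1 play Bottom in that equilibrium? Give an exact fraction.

1/3

Let p be the probability that Player 1 plays Top. In a completely mixed equilibrium, Player 2 must be indifferent between Left and Right.
Player 2's expected payoff from Left is −p − 2(1−p); from Right it is −2p.
Setting these equal: p − 2 = −2p, so p = 2/3.
Therefore Player 1 plays Bottom with probability 1 − 2/3 = 1/3.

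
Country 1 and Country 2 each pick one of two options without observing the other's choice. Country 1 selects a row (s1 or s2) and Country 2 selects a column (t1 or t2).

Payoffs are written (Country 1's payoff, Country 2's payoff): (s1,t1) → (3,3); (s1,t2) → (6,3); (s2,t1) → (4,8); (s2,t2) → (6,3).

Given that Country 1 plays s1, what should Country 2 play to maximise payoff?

Against s1, Country 2 earns 3 from t1 and 3 from t2.
So either strategy is a best response.

either — both t1 and t2 are best responses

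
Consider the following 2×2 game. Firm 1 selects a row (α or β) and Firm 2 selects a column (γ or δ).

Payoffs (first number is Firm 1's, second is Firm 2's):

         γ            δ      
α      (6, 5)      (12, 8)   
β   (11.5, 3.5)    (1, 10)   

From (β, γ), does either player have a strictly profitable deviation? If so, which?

Firm 1 at (β, γ) earns 11.5; deviating to α yields 6 — not better.
Firm 2 earns 3.5; deviating to δ yields 10 — a strict improvement.
Only Firm 2 has a strictly profitable deviation.

Firm 2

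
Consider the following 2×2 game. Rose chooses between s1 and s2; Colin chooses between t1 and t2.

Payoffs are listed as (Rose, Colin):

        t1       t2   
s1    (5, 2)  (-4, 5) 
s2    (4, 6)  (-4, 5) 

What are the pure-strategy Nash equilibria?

(s1, t2)

(s1, t1): Colin prefers t2 (5 > 2) — not an equilibrium.
(s1, t2): Rose gets -4 ≥ -4 from s2, and Colin gets 5 ≥ 2 from t1 — Nash equilibrium.
(s2, t1): Rose prefers s1 (5 > 4) — not an equilibrium.
(s2, t2): Colin prefers t1 (6 > 5) — not an equilibrium.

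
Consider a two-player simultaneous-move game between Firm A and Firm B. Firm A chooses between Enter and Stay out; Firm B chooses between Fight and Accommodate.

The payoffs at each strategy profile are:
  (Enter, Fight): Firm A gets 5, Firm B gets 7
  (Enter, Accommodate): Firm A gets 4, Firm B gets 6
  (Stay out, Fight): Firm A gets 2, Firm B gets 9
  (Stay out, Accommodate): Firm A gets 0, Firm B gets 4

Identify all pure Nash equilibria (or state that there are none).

(Enter, Fight): Firm A gets 5 ≥ 2 from Stay out, and Firm B gets 7 ≥ 6 from Accommodate — Nash equilibrium.
(Enter, Accommodate): Firm B prefers Fight (7 > 6) — not an equilibrium.
(Stay out, Fight): Firm A prefers Enter (5 > 2) — not an equilibrium.
(Stay out, Accommodate): Firm A prefers Enter (4 > 0); Firm B prefers Fight (9 > 4) — not an equilibrium.

(Enter, Fight)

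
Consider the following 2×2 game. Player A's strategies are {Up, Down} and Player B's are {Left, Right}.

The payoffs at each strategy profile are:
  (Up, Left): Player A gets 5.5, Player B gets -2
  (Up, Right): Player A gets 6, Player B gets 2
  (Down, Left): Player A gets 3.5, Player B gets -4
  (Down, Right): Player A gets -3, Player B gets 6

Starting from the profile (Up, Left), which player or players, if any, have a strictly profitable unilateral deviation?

Player B

Player A at (Up, Left) earns 5.5; deviating to Down yields 3.5 — not better.
Player B earns -2; deviating to Right yields 2 — a strict improvement.
Only Player B has a strictly profitable deviation.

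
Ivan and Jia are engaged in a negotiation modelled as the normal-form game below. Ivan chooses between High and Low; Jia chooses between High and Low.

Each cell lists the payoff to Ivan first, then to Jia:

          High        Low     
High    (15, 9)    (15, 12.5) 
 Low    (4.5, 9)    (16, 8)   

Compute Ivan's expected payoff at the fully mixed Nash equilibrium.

15

First find y, the probability Jia plays High, from Ivan's indifference between High and Low: 15y + 15(1−y) = 4.5y + 16(1−y), giving y = 2/23.
Since Ivan is indifferent in equilibrium, Ivan's expected payoff equals the payoff from either row against (2/23, 21/23). Using High: 15(2/23) + 15(21/23) = 15.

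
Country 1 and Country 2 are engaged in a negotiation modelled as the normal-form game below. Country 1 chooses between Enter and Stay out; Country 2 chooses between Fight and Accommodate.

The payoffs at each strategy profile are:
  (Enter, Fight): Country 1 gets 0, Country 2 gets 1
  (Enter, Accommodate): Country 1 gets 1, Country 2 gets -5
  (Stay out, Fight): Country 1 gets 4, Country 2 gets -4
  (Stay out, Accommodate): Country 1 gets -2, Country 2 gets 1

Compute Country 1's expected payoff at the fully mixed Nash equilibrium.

First find y, the probability Country 2 plays Fight, from Country 1's indifference between Enter and Stay out: (1−y) = 4y − 2(1−y), giving y = 3/7.
Since Country 1 is indifferent in equilibrium, Country 1's expected payoff equals the payoff from either row against (3/7, 4/7). Using Enter: (4/7) = 4/7.

4/7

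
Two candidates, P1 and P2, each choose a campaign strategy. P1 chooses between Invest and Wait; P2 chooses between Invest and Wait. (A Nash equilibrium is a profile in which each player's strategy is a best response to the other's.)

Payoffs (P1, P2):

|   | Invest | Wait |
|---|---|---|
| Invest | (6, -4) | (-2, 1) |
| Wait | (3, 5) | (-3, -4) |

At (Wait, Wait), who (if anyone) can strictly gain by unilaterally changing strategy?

P1 at (Wait, Wait) earns -3; deviating to Invest yields -2 — a strict improvement.
P2 earns -4; deviating to Invest yields 5 — a strict improvement.
Both P1 and P2 have strictly profitable deviations.

Both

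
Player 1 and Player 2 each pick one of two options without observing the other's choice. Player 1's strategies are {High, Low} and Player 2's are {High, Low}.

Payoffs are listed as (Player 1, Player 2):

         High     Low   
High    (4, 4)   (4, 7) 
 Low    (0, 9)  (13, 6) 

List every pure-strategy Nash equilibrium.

(High, High): Player 2 prefers Low (7 > 4) — not an equilibrium.
(High, Low): Player 1 prefers Low (13 > 4) — not an equilibrium.
(Low, High): Player 1 prefers High (4 > 0) — not an equilibrium.
(Low, Low): Player 2 prefers High (9 > 6) — not an equilibrium.

none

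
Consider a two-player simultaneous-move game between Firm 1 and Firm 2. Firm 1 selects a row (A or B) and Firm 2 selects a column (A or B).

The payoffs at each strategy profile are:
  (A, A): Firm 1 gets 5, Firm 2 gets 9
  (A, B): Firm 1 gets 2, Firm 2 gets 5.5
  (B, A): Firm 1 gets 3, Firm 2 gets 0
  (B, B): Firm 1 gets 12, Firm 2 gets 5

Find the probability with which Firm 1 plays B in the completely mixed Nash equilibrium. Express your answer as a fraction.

7/17

Let x be the probability that Firm 1 plays A. In a completely mixed equilibrium, Firm 2 must be indifferent between A and B.
Firm 2's expected payoff from A is 9x; from B it is 5.5x + 5(1−x).
Setting these equal: 9x = 0.5x + 5, so x = 10/17.
Therefore Firm 1 plays B with probability 1 − 10/17 = 7/17.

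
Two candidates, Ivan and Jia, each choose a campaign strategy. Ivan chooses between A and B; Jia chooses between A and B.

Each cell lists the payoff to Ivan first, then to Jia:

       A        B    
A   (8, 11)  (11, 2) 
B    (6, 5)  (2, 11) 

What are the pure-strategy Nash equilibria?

(A, A)

(A, A): Ivan gets 8 ≥ 6 from B, and Jia gets 11 ≥ 2 from B — Nash equilibrium.
(A, B): Jia prefers A (11 > 2) — not an equilibrium.
(B, A): Ivan prefers A (8 > 6); Jia prefers B (11 > 5) — not an equilibrium.
(B, B): Ivan prefers A (11 > 2) — not an equilibrium.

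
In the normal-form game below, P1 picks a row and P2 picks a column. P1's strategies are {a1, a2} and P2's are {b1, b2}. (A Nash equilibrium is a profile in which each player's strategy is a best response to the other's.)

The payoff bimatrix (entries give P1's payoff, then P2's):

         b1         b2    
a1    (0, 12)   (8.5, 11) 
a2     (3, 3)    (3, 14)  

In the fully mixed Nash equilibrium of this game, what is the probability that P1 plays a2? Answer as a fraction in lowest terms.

1/12

Let r be the probability that P1 plays a1. In a completely mixed equilibrium, P2 must be indifferent between b1 and b2.
P2's expected payoff from b1 is 12r + 3(1−r); from b2 it is 11r + 14(1−r).
Setting these equal: 9r + 3 = −3r + 14, so r = 11/12.
Therefore P1 plays a2 with probability 1 − 11/12 = 1/12.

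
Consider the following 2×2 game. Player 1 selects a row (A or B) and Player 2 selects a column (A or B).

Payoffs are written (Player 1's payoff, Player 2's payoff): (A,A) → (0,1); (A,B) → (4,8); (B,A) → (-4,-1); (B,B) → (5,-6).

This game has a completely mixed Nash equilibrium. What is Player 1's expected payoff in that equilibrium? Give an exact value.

16/5

First find y, the probability Player 2 plays A, from Player 1's indifference between A and B: 4(1−y) = −4y + 5(1−y), giving y = 1/5.
Since Player 1 is indifferent in equilibrium, Player 1's expected payoff equals the payoff from either row against (1/5, 4/5). Using A: 4(4/5) = 16/5.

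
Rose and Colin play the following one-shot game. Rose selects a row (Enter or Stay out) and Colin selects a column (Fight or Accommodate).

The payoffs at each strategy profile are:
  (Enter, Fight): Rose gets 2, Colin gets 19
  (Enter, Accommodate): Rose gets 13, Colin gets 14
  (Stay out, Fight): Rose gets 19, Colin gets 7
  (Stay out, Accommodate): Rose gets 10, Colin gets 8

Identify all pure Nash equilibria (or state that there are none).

none

(Enter, Fight): Rose prefers Stay out (19 > 2) — not an equilibrium.
(Enter, Accommodate): Colin prefers Fight (19 > 14) — not an equilibrium.
(Stay out, Fight): Colin prefers Accommodate (8 > 7) — not an equilibrium.
(Stay out, Accommodate): Rose prefers Enter (13 > 10) — not an equilibrium.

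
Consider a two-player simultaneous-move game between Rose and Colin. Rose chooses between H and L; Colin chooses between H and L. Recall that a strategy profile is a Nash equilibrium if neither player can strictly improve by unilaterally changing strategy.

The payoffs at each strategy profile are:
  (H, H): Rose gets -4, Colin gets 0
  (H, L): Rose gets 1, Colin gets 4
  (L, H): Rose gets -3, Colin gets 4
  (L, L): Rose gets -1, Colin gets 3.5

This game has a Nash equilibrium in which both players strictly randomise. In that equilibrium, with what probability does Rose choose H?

1/9

Let r be the probability that Rose plays H. In a completely mixed equilibrium, Colin must be indifferent between H and L.
Colin's expected payoff from H is 4(1−r); from L it is 4r + 3.5(1−r).
Setting these equal: −4r + 4 = 0.5r + 3.5, so r = 1/9.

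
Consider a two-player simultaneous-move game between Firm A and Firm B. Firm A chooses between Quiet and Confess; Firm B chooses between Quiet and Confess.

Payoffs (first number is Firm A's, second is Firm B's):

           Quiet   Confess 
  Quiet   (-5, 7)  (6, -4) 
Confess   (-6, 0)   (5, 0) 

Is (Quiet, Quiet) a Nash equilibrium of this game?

Yes

At (Quiet, Quiet), Firm A earns -5; switching to Confess would give -6, so Firm A has no profitable deviation.
Firm B earns 7; switching to Confess would give -4, so Firm B has no profitable deviation.
Neither player can gain by a unilateral deviation, so this profile is a Nash equilibrium.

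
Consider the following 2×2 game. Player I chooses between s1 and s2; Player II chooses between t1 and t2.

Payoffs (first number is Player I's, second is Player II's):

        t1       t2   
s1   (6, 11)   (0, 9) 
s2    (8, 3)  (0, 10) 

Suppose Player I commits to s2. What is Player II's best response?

t2

Against s2, Player II earns 3 from t1 and 10 from t2.
So t2 is the best response.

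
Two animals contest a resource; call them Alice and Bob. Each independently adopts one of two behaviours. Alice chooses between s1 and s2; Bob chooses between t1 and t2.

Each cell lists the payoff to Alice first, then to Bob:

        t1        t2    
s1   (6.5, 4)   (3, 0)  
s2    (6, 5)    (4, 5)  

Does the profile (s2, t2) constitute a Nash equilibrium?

At (s2, t2), Alice earns 4; switching to s1 would give 3, so Alice has no profitable deviation.
Bob earns 5; switching to t1 would give 5, so Bob has no profitable deviation.
Neither player can gain by a unilateral deviation, so this profile is a Nash equilibrium.

Yes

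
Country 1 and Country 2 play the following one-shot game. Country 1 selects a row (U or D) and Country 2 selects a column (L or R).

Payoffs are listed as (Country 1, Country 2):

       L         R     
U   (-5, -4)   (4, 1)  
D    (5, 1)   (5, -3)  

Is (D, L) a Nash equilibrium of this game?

At (D, L), Country 1 earns 5; switching to U would give -5, so Country 1 has no profitable deviation.
Country 2 earns 1; switching to R would give -3, so Country 2 has no profitable deviation.
Neither player can gain by a unilateral deviation, so this profile is a Nash equilibrium.

Yes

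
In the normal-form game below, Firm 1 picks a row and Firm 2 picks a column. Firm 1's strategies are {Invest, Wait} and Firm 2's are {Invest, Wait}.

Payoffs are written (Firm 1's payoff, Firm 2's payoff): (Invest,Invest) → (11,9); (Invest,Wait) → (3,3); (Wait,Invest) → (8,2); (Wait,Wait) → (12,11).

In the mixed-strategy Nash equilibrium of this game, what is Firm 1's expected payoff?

First find q, the probability Firm 2 plays Invest, from Firm 1's indifference between Invest and Wait: 11q + 3(1−q) = 8q + 12(1−q), giving q = 3/4.
Since Firm 1 is indifferent in equilibrium, Firm 1's expected payoff equals the payoff from either row against (3/4, 1/4). Using Invest: 11(3/4) + 3(1/4) = 9.

9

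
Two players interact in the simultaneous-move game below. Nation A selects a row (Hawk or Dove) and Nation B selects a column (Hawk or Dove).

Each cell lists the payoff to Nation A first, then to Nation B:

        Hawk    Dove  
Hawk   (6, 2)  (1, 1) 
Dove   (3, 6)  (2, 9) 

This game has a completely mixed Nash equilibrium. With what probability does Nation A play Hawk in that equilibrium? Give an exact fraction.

3/4

Let x be the probability that Nation A plays Hawk. In a completely mixed equilibrium, Nation B must be indifferent between Hawk and Dove.
Nation B's expected payoff from Hawk is 2x + 6(1−x); from Dove it is x + 9(1−x).
Setting these equal: −4x + 6 = −8x + 9, so x = 3/4.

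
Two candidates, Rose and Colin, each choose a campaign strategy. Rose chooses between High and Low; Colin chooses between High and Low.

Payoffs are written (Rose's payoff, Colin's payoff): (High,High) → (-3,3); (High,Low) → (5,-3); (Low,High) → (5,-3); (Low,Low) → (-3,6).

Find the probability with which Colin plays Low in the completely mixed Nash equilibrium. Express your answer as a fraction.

Let y be the probability that Colin plays High. In a completely mixed equilibrium, Rose must be indifferent between High and Low.
Rose's expected payoff from High is −3y + 5(1−y); from Low it is 5y − 3(1−y).
Setting these equal: −8y + 5 = 8y − 3, so y = 1/2.
Therefore Colin plays Low with probability 1 − 1/2 = 1/2.

1/2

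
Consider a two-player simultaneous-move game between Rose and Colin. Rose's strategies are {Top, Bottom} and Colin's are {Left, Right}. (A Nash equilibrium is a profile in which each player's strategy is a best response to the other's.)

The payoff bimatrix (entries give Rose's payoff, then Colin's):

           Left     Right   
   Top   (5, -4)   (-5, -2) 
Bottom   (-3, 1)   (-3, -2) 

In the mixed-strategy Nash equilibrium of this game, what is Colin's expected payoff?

First find x, the probability Rose plays Top, from Colin's indifference between Left and Right: −4x + (1−x) = −2x − 2(1−x), giving x = 3/5.
Since Colin is indifferent in equilibrium, Colin's expected payoff equals the payoff from either column against (3/5, 2/5). Using Left: −4(3/5) + (2/5) = -2.

-2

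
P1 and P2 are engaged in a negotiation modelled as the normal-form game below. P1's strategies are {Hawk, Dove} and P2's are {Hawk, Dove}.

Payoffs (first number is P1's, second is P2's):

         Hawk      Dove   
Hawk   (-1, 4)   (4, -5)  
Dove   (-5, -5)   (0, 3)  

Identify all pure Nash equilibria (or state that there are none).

(Hawk, Hawk): P1 gets -1 ≥ -5 from Dove, and P2 gets 4 ≥ -5 from Dove — Nash equilibrium.
(Hawk, Dove): P2 prefers Hawk (4 > -5) — not an equilibrium.
(Dove, Hawk): P1 prefers Hawk (-1 > -5); P2 prefers Dove (3 > -5) — not an equilibrium.
(Dove, Dove): P1 prefers Hawk (4 > 0) — not an equilibrium.

(Hawk, Hawk)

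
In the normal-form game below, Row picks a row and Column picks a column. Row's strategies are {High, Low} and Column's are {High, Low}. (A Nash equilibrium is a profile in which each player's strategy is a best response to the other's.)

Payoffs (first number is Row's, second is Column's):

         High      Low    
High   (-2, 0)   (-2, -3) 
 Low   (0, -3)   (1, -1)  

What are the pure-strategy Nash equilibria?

(Low, Low)

(High, High): Row prefers Low (0 > -2) — not an equilibrium.
(High, Low): Row prefers Low (1 > -2); Column prefers High (0 > -3) — not an equilibrium.
(Low, High): Column prefers Low (-1 > -3) — not an equilibrium.
(Low, Low): Row gets 1 ≥ -2 from High, and Column gets -1 ≥ -3 from High — Nash equilibrium.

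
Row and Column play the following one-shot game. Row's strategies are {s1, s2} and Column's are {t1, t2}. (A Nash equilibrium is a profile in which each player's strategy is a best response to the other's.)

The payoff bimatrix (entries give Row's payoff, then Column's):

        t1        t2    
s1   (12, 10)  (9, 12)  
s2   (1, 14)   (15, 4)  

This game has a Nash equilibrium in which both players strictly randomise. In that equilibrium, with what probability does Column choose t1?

6/17

Let q be the probability that Column plays t1. In a completely mixed equilibrium, Row must be indifferent between s1 and s2.
Row's expected payoff from s1 is 12q + 9(1−q); from s2 it is q + 15(1−q).
Setting these equal: 3q + 9 = −14q + 15, so q = 6/17.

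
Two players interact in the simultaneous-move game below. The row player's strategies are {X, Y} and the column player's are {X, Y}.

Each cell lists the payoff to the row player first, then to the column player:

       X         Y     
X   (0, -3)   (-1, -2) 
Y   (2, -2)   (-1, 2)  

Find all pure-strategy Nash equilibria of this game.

(X, X): the row player prefers Y (2 > 0); the column player prefers Y (-2 > -3) — not an equilibrium.
(X, Y): the row player gets -1 ≥ -1 from Y, and the column player gets -2 ≥ -3 from X — Nash equilibrium.
(Y, X): the column player prefers Y (2 > -2) — not an equilibrium.
(Y, Y): the row player gets -1 ≥ -1 from X, and the column player gets 2 ≥ -2 from X — Nash equilibrium.

(X, Y) and (Y, Y)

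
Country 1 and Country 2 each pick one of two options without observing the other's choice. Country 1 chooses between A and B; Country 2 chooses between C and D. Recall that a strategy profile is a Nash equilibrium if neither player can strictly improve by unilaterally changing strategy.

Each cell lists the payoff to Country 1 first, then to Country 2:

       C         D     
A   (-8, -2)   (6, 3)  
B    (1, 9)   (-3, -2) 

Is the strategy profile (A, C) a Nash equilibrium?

No

At (A, C), Country 1 earns -8; switching to B would give 1, so Country 1 would deviate.
Country 2 earns -2; switching to D would give 3, so Country 2 would deviate.
Since at least one player can profitably deviate, this is not a Nash equilibrium.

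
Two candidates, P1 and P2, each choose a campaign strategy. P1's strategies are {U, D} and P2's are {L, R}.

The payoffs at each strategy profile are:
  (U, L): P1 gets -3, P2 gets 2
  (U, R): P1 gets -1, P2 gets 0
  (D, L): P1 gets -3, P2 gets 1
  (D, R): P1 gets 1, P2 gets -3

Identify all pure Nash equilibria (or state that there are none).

(U, L) and (D, L)

(U, L): P1 gets -3 ≥ -3 from D, and P2 gets 2 ≥ 0 from R — Nash equilibrium.
(U, R): P1 prefers D (1 > -1); P2 prefers L (2 > 0) — not an equilibrium.
(D, L): P1 gets -3 ≥ -3 from U, and P2 gets 1 ≥ -3 from R — Nash equilibrium.
(D, R): P2 prefers L (1 > -3) — not an equilibrium.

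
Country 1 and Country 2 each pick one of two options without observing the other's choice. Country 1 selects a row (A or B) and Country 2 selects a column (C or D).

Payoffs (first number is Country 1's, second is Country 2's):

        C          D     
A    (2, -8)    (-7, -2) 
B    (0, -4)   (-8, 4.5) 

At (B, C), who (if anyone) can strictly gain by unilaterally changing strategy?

Country 1 at (B, C) earns 0; deviating to A yields 2 — a strict improvement.
Country 2 earns -4; deviating to D yields 4.5 — a strict improvement.
Both Country 1 and Country 2 have strictly profitable deviations.

Both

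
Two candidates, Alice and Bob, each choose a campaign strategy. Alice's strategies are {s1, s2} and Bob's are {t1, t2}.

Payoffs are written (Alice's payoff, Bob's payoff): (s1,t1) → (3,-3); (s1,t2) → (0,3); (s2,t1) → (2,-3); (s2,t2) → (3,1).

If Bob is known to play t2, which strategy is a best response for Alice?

Against t2, Alice earns 0 from s1 and 3 from s2.
So s2 is the best response.

s2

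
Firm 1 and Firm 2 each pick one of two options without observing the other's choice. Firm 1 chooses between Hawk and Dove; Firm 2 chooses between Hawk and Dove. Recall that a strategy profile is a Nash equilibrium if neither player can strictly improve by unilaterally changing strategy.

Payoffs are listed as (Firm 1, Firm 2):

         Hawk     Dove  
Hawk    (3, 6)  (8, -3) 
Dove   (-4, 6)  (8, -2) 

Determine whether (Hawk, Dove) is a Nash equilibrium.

At (Hawk, Dove), Firm 1 earns 8; switching to Dove would give 8, so Firm 1 has no profitable deviation.
Firm 2 earns -3; switching to Hawk would give 6, so Firm 2 would deviate.
Since at least one player can profitably deviate, this is not a Nash equilibrium.

No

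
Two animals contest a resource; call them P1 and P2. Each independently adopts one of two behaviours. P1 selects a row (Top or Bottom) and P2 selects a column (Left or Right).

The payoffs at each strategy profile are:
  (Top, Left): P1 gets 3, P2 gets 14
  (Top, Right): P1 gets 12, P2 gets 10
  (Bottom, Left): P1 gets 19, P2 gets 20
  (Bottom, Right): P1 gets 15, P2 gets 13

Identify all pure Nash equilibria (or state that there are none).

(Bottom, Left)

(Top, Left): P1 prefers Bottom (19 > 3) — not an equilibrium.
(Top, Right): P1 prefers Bottom (15 > 12); P2 prefers Left (14 > 10) — not an equilibrium.
(Bottom, Left): P1 gets 19 ≥ 3 from Top, and P2 gets 20 ≥ 13 from Right — Nash equilibrium.
(Bottom, Right): P2 prefers Left (20 > 13) — not an equilibrium.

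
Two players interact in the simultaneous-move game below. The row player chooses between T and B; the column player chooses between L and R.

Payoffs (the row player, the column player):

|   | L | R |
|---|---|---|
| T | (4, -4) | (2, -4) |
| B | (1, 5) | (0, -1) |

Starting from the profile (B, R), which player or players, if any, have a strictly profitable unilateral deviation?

Both

The row player at (B, R) earns 0; deviating to T yields 2 — a strict improvement.
The column player earns -1; deviating to L yields 5 — a strict improvement.
Both the row player and the column player have strictly profitable deviations.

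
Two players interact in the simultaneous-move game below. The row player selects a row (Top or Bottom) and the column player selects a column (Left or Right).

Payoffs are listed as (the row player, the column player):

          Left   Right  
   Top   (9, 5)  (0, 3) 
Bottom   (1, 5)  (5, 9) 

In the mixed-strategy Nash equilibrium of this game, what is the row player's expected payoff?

45/13

First find y, the probability the column player plays Left, from the row player's indifference between Top and Bottom: 9y = y + 5(1−y), giving y = 5/13.
Since the row player is indifferent in equilibrium, the row player's expected payoff equals the payoff from either row against (5/13, 8/13). Using Top: 9(5/13) = 45/13.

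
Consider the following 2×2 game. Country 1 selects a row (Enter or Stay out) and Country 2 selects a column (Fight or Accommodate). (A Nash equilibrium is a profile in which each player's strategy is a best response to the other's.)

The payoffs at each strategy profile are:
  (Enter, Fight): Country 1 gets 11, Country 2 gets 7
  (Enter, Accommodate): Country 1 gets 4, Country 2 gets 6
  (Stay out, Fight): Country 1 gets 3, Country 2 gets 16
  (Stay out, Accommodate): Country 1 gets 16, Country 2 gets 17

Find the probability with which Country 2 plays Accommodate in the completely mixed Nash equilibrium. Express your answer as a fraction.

2/5

Let y be the probability that Country 2 plays Fight. In a completely mixed equilibrium, Country 1 must be indifferent between Enter and Stay out.
Country 1's expected payoff from Enter is 11y + 4(1−y); from Stay out it is 3y + 16(1−y).
Setting these equal: 7y + 4 = −13y + 16, so y = 3/5.
Therefore Country 2 plays Accommodate with probability 1 − 3/5 = 2/5.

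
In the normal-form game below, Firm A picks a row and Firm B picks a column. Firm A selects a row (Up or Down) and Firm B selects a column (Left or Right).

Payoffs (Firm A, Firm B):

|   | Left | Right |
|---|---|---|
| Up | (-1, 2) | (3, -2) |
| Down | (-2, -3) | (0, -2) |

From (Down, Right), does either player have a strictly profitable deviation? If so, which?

Firm A at (Down, Right) earns 0; deviating to Up yields 3 — a strict improvement.
Firm B earns -2; deviating to Left yields -3 — not better.
Only Firm A has a strictly profitable deviation.

Firm A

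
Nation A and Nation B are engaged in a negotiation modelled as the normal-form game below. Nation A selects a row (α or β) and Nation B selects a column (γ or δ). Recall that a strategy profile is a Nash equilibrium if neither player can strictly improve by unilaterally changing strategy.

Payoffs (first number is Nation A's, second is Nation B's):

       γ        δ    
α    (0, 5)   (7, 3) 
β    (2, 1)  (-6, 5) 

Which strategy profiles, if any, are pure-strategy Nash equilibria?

none

(α, γ): Nation A prefers β (2 > 0) — not an equilibrium.
(α, δ): Nation B prefers γ (5 > 3) — not an equilibrium.
(β, γ): Nation B prefers δ (5 > 1) — not an equilibrium.
(β, δ): Nation A prefers α (7 > -6) — not an equilibrium.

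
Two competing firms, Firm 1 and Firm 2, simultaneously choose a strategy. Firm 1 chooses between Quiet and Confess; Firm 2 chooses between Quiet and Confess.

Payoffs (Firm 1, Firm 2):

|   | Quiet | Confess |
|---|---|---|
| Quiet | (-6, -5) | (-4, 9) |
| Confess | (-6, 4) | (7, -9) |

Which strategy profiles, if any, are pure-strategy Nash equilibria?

(Confess, Quiet)

(Quiet, Quiet): Firm 2 prefers Confess (9 > -5) — not an equilibrium.
(Quiet, Confess): Firm 1 prefers Confess (7 > -4) — not an equilibrium.
(Confess, Quiet): Firm 1 gets -6 ≥ -6 from Quiet, and Firm 2 gets 4 ≥ -9 from Confess — Nash equilibrium.
(Confess, Confess): Firm 2 prefers Quiet (4 > -9) — not an equilibrium.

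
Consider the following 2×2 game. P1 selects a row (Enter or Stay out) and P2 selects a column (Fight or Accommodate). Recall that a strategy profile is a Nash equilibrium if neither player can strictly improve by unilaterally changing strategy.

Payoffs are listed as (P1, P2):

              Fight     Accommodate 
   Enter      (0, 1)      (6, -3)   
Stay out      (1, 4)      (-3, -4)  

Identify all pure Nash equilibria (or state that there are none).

(Stay out, Fight)

(Enter, Fight): P1 prefers Stay out (1 > 0) — not an equilibrium.
(Enter, Accommodate): P2 prefers Fight (1 > -3) — not an equilibrium.
(Stay out, Fight): P1 gets 1 ≥ 0 from Enter, and P2 gets 4 ≥ -4 from Accommodate — Nash equilibrium.
(Stay out, Accommodate): P1 prefers Enter (6 > -3); P2 prefers Fight (4 > -4) — not an equilibrium.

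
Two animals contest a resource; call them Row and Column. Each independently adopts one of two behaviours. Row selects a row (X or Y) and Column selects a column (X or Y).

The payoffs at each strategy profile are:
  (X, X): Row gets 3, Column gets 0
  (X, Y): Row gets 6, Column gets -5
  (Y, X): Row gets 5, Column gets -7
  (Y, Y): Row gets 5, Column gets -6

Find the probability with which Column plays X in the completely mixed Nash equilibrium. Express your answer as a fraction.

1/3

Let q be the probability that Column plays X. In a completely mixed equilibrium, Row must be indifferent between X and Y.
Row's expected payoff from X is 3q + 6(1−q); from Y it is 5q + 5(1−q).
Setting these equal: −3q + 6 = 5, so q = 1/3.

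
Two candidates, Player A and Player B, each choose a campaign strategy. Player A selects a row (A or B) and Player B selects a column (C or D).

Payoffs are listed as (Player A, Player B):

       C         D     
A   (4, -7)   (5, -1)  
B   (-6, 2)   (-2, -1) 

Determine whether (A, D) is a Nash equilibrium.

At (A, D), Player A earns 5; switching to B would give -2, so Player A has no profitable deviation.
Player B earns -1; switching to C would give -7, so Player B has no profitable deviation.
Neither player can gain by a unilateral deviation, so this profile is a Nash equilibrium.

Yes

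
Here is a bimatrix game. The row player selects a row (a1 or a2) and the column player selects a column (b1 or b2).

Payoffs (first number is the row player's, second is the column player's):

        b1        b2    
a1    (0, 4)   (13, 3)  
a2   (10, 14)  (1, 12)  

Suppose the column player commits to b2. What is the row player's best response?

a1

Against b2, the row player earns 13 from a1 and 1 from a2.
So a1 is the best response.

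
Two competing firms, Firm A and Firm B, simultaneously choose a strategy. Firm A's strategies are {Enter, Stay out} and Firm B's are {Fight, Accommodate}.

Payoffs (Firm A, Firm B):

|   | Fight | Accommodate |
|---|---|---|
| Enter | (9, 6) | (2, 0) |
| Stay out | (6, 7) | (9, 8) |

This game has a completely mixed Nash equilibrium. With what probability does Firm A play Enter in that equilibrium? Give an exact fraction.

1/7

Let p be the probability that Firm A plays Enter. In a completely mixed equilibrium, Firm B must be indifferent between Fight and Accommodate.
Firm B's expected payoff from Fight is 6p + 7(1−p); from Accommodate it is 8(1−p).
Setting these equal: −p + 7 = −8p + 8, so p = 1/7.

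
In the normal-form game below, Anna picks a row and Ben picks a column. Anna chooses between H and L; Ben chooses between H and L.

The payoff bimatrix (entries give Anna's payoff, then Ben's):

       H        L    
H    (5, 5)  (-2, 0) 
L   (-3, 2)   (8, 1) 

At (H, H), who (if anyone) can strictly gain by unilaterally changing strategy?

Neither

Anna at (H, H) earns 5; deviating to L yields -3 — not better.
Ben earns 5; deviating to L yields 0 — not better.
Neither player can strictly improve; the profile is a Nash equilibrium.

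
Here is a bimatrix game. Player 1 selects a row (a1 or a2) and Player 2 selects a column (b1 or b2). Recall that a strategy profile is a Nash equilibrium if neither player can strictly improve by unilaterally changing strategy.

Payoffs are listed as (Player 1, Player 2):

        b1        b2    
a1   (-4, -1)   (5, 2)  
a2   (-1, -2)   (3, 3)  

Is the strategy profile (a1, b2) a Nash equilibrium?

Yes

At (a1, b2), Player 1 earns 5; switching to a2 would give 3, so Player 1 has no profitable deviation.
Player 2 earns 2; switching to b1 would give -1, so Player 2 has no profitable deviation.
Neither player can gain by a unilateral deviation, so this profile is a Nash equilibrium.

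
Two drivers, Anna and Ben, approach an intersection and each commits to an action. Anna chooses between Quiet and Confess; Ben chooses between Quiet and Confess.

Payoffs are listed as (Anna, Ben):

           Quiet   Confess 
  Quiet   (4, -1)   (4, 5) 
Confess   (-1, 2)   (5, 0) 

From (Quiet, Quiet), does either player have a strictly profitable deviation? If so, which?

Ben

Anna at (Quiet, Quiet) earns 4; deviating to Confess yields -1 — not better.
Ben earns -1; deviating to Confess yields 5 — a strict improvement.
Only Ben has a strictly profitable deviation.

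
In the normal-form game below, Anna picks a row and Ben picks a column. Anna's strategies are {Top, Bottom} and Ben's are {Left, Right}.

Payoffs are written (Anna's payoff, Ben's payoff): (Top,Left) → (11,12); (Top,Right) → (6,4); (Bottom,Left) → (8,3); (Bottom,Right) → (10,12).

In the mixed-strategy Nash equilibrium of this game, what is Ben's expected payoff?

132/17

First find p, the probability Anna plays Top, from Ben's indifference between Left and Right: 12p + 3(1−p) = 4p + 12(1−p), giving p = 9/17.
Since Ben is indifferent in equilibrium, Ben's expected payoff equals the payoff from either column against (9/17, 8/17). Using Left: 12(9/17) + 3(8/17) = 132/17.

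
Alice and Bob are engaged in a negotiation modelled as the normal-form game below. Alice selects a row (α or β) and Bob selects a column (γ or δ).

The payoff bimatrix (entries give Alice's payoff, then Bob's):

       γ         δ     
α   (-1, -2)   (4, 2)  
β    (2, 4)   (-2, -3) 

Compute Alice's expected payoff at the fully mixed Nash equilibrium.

First find y, the probability Bob plays γ, from Alice's indifference between α and β: −y + 4(1−y) = 2y − 2(1−y), giving y = 2/3.
Since Alice is indifferent in equilibrium, Alice's expected payoff equals the payoff from either row against (2/3, 1/3). Using α: −(2/3) + 4(1/3) = 2/3.

2/3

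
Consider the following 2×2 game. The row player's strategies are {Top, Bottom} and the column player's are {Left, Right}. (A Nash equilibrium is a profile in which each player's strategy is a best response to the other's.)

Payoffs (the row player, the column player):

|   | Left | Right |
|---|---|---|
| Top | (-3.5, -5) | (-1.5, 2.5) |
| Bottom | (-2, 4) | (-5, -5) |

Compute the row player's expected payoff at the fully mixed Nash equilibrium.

First find q, the probability the column player plays Left, from the row player's indifference between Top and Bottom: −3.5q − 1.5(1−q) = −2q − 5(1−q), giving q = 7/10.
Since the row player is indifferent in equilibrium, the row player's expected payoff equals the payoff from either row against (7/10, 3/10). Using Top: −3.5(7/10) − 1.5(3/10) = -29/10.

-29/10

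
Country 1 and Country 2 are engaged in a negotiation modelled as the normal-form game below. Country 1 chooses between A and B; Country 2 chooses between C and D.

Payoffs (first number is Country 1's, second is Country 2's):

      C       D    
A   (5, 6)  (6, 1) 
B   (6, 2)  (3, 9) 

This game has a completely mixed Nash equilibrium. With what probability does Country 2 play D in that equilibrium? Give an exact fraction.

1/4

Let c be the probability that Country 2 plays C. In a completely mixed equilibrium, Country 1 must be indifferent between A and B.
Country 1's expected payoff from A is 5c + 6(1−c); from B it is 6c + 3(1−c).
Setting these equal: −c + 6 = 3c + 3, so c = 3/4.
Therefore Country 2 plays D with probability 1 − 3/4 = 1/4.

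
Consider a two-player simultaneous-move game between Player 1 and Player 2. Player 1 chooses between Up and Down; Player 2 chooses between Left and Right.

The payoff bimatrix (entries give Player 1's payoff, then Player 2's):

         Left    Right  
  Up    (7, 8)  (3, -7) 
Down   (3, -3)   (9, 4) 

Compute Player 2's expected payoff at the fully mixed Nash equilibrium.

First find x, the probability Player 1 plays Up, from Player 2's indifference between Left and Right: 8x − 3(1−x) = −7x + 4(1−x), giving x = 7/22.
Since Player 2 is indifferent in equilibrium, Player 2's expected payoff equals the payoff from either column against (7/22, 15/22). Using Left: 8(7/22) − 3(15/22) = 1/2.

1/2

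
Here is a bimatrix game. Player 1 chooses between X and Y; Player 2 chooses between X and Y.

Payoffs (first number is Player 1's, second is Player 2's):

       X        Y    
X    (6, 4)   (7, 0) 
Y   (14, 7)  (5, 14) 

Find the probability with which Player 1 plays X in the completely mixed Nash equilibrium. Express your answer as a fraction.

7/11

Let p be the probability that Player 1 plays X. In a completely mixed equilibrium, Player 2 must be indifferent between X and Y.
Player 2's expected payoff from X is 4p + 7(1−p); from Y it is 14(1−p).
Setting these equal: −3p + 7 = −14p + 14, so p = 7/11.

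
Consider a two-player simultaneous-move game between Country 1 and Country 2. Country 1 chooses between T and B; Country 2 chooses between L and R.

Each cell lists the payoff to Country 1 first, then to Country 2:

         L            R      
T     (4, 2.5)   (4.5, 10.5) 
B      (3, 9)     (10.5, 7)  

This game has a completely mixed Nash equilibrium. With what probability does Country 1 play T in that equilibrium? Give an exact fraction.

Let p be the probability that Country 1 plays T. In a completely mixed equilibrium, Country 2 must be indifferent between L and R.
Country 2's expected payoff from L is 2.5p + 9(1−p); from R it is 10.5p + 7(1−p).
Setting these equal: −6.5p + 9 = 3.5p + 7, so p = 1/5.

1/5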